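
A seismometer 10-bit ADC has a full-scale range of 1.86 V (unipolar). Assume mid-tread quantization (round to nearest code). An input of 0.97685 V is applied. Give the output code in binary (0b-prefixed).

code 0b1000011010 (decimal 538)

LSB = 1.86 V / 1024 = 1.816 mV.
Input sits at 537.793 steps above V_low.
So the output code is 538.
In binary (0b-prefixed): 0b1000011010.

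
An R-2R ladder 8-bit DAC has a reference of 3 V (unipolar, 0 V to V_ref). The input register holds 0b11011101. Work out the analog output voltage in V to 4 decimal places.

LSB = 3 V / 2^8 = 11.719 mV.
Code 0b11011101 = 221 decimal.
V_out = 0 + 221 × 0.0117188 V = 2.58984 V.

2.5898 V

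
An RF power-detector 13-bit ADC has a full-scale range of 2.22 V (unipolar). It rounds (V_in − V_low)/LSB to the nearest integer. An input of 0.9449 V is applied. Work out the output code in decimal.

code 3487

With 8192 levels over 2.22 V, one step is 271.00 µV.
Input sits at 3486.766 steps above V_low.
round(3486.766) = 3487.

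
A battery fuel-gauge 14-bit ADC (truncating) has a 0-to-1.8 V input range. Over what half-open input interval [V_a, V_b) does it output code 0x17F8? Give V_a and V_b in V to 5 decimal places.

LSB = 1.8/2^14 = 109.86 µV.
Code 0x17F8 = 6136 decimal.
V_a = V_low + 6136·LSB = 0.674121 V; V_b = V_low + 6137·LSB = 0.674231 V.

[0.67412 V, 0.67423 V)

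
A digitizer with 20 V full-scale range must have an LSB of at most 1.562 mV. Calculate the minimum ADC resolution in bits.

Number of steps required ≥ 20 V / 1.562 mV = 12804.10.
Need 2^N ≥ 12804.10; 2^13 = 8192, 2^14 = 16384.
Minimum N = 14.

14 bits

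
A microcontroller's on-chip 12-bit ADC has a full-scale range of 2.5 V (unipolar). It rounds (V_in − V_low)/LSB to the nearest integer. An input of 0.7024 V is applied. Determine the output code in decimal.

code 1151

LSB = 2.5 V / 4096 = 0.610 mV.
(0.7024 − 0) / 0.000610352 = 1150.812 LSBs.
Round → code 1151.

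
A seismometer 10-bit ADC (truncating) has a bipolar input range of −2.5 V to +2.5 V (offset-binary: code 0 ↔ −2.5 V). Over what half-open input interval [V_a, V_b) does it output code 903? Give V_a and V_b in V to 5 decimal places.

[1.90918 V, 1.91406 V)

LSB = 5/2^10 = 4.883 mV.
V_a = V_low + 903·LSB = 1.90918 V; V_b = V_low + 904·LSB = 1.91406 V.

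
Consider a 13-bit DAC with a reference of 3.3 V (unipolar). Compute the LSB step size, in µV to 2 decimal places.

Full-scale span = 3.3 V.
LSB = 3.3 / 2^13 = 3.3 / 8192 = 0.000402832 V = 402.83 µV.

402.83 µV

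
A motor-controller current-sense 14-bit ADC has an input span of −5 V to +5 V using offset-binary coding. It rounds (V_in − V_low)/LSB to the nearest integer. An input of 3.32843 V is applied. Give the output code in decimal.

code 13645

Full-scale span = 10 V; LSB = 10/2^14 = 0.610 mV.
Input sits at 13645.300 steps above V_low.
round(13645.300) = 13645.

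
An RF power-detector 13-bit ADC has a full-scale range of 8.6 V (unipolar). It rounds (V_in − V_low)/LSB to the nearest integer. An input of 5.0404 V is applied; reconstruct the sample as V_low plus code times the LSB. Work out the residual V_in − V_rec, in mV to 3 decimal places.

Step size: 8.6 V ÷ 2^13 = 1.050 mV.
(V_in − V_low)/LSB = (5.0404 − 0)/0.0010498 = 4801.2740 → code 4801 (round).
Code 4801 maps back to 0 + 4801×0.0010498 V = 5.0401123 V.
Difference: 0.000287695 V → 0.288 mV.

0.288 mV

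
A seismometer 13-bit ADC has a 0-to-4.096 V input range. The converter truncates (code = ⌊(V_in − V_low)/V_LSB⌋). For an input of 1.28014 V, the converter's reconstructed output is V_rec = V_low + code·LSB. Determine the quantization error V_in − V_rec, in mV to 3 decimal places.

0.140 mV

Step size: 4.096 V ÷ 2^13 = 0.500 mV.
(V_in − V_low)/LSB = (1.28014 − 0)/0.0005 = 2560.2800 → code 2560 (floor).
Reconstructed: 1.28 V.
Error = 1.28014 − 1.28 = 0.00014 V = 0.140 mV.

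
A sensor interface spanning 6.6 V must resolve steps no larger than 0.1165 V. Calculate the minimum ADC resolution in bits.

Number of steps required ≥ 6.6 V / 0.1165 V = 56.65.
Need 2^N ≥ 56.65; 2^5 = 32, 2^6 = 64.
Minimum N = 6.

6 bits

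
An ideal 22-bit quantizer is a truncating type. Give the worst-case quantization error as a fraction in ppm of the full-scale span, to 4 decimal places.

0.2384 ppm

Truncating → worst-case error = 1 LSB = V_FS/2^22, so 1e+06/4194304 = 0.238419 ppm of full scale.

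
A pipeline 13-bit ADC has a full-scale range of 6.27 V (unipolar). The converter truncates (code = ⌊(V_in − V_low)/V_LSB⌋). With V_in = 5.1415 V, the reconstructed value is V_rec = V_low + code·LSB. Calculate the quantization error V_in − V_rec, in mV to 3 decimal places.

0.437 mV

Step size: 6.27 V ÷ 2^13 = 0.765 mV.
(5.1415 − 0)/0.000765381 = 6717.5707; ⌊·⌋ gives code 6717.
Code 6717 maps back to 0 + 6717×0.000765381 V = 5.1410632 V.
Difference: 0.000436768 V → 0.437 mV.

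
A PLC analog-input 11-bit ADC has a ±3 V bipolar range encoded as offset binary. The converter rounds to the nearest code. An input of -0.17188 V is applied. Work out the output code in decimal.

code 965

Full-scale span = 6 V; LSB = 6/2^11 = 2.930 mV.
(V_in − V_low)/LSB = (-0.17188 − (−3)) / 0.00292969 = 965.332.
round(965.332) = 965.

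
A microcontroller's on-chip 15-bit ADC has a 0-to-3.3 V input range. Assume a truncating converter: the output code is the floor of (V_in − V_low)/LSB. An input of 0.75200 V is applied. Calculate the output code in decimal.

code 7467

LSB = 3.3 V / 32768 = 100.71 µV.
(V_in − V_low)/LSB = (0.75200 − 0) / 0.000100708 = 7467.132.
Floor → code 7467.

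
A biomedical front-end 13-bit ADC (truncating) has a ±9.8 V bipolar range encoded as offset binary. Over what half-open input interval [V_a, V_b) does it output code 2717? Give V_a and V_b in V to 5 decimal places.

LSB = 19.6/2^13 = 2.393 mV.
V_a = V_low + 2717·LSB = -3.29937 V; V_b = V_low + 2718·LSB = -3.29697 V.

[-3.29937 V, -3.29697 V)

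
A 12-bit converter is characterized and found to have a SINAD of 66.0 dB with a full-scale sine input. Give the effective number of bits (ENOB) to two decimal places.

10.67 bits

ENOB = (SINAD − 1.76) / 6.02 = (66.0 − 1.76)/6.02 = 10.671.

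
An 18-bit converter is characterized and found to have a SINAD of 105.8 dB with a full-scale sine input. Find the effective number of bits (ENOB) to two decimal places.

17.28 bits

ENOB = (SINAD − 1.76) / 6.02 = (105.8 − 1.76)/6.02 = 17.282.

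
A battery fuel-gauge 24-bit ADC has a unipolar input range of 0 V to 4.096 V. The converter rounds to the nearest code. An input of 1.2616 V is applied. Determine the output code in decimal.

With 16777216 levels over 4.096 V, one step is 0.24 µV.
Input sits at 5167513.600 steps above V_low.
round(5167513.600) = 5167514.

code 5167514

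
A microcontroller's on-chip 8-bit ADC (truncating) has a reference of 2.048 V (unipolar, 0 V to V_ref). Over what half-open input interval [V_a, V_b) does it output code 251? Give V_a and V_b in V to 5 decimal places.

LSB = 2.048/2^8 = 8.000 mV.
V_a = V_low + 251·LSB = 2.008 V; V_b = V_low + 252·LSB = 2.016 V.

[2.00800 V, 2.01600 V)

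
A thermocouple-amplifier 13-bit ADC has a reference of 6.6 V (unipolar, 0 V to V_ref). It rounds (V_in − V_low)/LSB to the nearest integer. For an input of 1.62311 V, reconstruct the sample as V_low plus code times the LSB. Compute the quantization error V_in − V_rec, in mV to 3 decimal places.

-0.303 mV

Step size: 6.6 V ÷ 2^13 = 0.806 mV.
Scaled input = 2014.6238 LSBs, so code = 2015.
Reconstructed: 1.6234131 V.
V_in − V_rec = -0.000303086 V = -0.303 mV.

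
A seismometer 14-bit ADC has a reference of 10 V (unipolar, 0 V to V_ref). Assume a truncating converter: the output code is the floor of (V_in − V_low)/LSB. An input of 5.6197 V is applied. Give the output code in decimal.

With 16384 levels over 10 V, one step is 0.610 mV.
Input sits at 9207.316 steps above V_low.
Floor → code 9207.

code 9207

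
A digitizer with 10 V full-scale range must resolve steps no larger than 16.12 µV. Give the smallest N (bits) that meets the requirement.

20 bits

Number of steps required ≥ 10 V / 16.12 µV = 620347.39.
Need 2^N ≥ 620347.39; 2^19 = 524288, 2^20 = 1048576.
Minimum N = 20.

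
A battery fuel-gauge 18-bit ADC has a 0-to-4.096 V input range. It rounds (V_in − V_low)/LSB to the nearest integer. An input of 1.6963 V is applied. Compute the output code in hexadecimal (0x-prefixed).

LSB = 4.096 V / 262144 = 15.62 µV.
(V_in − V_low)/LSB = (1.6963 − 0) / 1.5625e-05 = 108563.200.
So the output code is 108563.
In hexadecimal (0x-prefixed): 0x1A813.

code 0x1A813 (decimal 108563)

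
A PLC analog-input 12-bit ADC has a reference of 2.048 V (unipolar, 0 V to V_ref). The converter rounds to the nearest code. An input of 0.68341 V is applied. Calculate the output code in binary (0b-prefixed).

Full-scale span = 2.048 V; LSB = 2.048/2^12 = 0.500 mV.
(V_in − V_low)/LSB = (0.68341 − 0) / 0.0005 = 1366.820.
Round → code 1367.
In binary (0b-prefixed): 0b10101010111.

code 0b10101010111 (decimal 1367)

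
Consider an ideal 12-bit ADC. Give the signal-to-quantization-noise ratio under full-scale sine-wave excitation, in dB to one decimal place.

74.0 dB

SNR ≈ 6.02·N + 1.76 dB = 6.02·12 + 1.76 = 74.00 dB.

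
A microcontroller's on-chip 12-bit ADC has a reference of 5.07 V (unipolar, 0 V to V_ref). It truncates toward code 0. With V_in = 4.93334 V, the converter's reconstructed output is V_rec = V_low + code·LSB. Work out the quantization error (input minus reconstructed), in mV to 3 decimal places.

LSB = 5.07/2^12 = 1.238 mV.
(V_in − V_low)/LSB = (4.93334 − 0)/0.00123779 = 3985.5938 → code 3985 (floor).
Reconstructed: 4.932605 V.
Error = 4.93334 − 4.932605 = 0.00073502 V = 0.735 mV.

0.735 mV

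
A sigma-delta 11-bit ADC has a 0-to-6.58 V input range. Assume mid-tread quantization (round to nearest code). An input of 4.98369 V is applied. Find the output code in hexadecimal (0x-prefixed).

With 2048 levels over 6.58 V, one step is 3.213 mV.
(V_in − V_low)/LSB = (4.98369 − 0) / 0.00321289 = 1551.155.
Round → code 1551.
In hexadecimal (0x-prefixed): 0x60F.

code 0x60F (decimal 1551)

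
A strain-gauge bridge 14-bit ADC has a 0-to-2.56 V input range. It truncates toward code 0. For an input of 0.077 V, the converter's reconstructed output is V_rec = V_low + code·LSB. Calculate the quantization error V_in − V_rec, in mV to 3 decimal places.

0.125 mV

Step size: 2.56 V ÷ 2^14 = 156.25 µV.
(0.077 − 0)/0.00015625 = 492.8000; ⌊·⌋ gives code 492.
Reconstructed: 0.076875 V.
Error = 0.077 − 0.076875 = 0.000125 V = 0.125 mV.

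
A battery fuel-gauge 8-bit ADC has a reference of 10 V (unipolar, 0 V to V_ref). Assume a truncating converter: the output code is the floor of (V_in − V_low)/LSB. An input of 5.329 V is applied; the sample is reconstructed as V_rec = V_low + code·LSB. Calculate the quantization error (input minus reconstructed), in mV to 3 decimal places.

Step size: 10 V ÷ 2^8 = 39.062 mV.
Scaled input = 136.4224 LSBs, so code = 136.
V_rec = 0 + 136·0.0390625 = 5.3125 V.
Difference: 0.0165 V → 16.500 mV.

16.500 mV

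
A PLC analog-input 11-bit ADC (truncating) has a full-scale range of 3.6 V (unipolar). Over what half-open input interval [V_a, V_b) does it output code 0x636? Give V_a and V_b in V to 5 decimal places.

LSB = 3.6/2^11 = 1.758 mV.
Code 0x636 = 1590 decimal.
V_a = V_low + 1590·LSB = 2.79492 V; V_b = V_low + 1591·LSB = 2.79668 V.

[2.79492 V, 2.79668 V)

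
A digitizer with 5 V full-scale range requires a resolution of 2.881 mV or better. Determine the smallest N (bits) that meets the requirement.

Number of steps required ≥ 5 V / 2.881 mV = 1735.51.
Need 2^N ≥ 1735.51; 2^10 = 1024, 2^11 = 2048.
Minimum N = 11.

11 bits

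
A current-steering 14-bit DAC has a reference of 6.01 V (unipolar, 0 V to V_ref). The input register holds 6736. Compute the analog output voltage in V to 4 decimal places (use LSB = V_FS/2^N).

LSB = 6.01 V / 2^14 = 366.82 µV.
V_out = 0 + 6736 × 0.000366821 V = 2.47091 V.

2.4709 V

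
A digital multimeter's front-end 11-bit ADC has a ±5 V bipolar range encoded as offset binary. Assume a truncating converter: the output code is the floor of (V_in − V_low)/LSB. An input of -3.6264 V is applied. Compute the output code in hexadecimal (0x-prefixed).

Full-scale span = 10 V; LSB = 10/2^11 = 4.883 mV.
(V_in − V_low)/LSB = (-3.6264 − (−5)) / 0.00488281 = 281.313.
Floor → code 281.
In hexadecimal (0x-prefixed): 0x119.

code 0x119 (decimal 281)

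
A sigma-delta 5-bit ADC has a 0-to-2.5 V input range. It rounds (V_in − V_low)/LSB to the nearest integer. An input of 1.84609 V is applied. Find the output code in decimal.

code 24

Full-scale span = 2.5 V; LSB = 2.5/2^5 = 78.125 mV.
Input sits at 23.630 steps above V_low.
Round → code 24.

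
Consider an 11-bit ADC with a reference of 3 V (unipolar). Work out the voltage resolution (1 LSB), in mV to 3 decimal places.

Full-scale span = 3 V.
LSB = 3 / 2^11 = 3 / 2048 = 0.00146484 V = 1.465 mV.

1.465 mV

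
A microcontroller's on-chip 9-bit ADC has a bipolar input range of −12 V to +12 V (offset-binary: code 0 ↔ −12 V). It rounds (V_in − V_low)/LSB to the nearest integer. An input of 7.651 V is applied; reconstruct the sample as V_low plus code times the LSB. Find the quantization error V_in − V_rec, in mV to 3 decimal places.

10.375 mV

Step size: 24 V ÷ 2^9 = 46.875 mV.
(V_in − V_low)/LSB = (7.651 − (−12))/0.046875 = 419.2213 → code 419 (round).
Code 419 maps back to (−12) + 419×0.046875 V = 7.640625 V.
Difference: 0.010375 V → 10.375 mV.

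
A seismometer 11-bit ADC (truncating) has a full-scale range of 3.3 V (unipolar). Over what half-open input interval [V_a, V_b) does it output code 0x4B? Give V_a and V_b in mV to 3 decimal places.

LSB = 3.3/2^11 = 1.611 mV.
Code 0x4B = 75 decimal.
V_a = V_low + 75·LSB = 0.12085 V; V_b = V_low + 76·LSB = 0.122461 V.

[120.850 mV, 122.461 mV)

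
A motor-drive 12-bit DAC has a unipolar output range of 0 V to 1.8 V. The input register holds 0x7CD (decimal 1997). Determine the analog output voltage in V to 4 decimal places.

0.8776 V

LSB = 1.8 V / 2^12 = 439.45 µV.
Code 0x7CD = 1997 decimal.
V_out = 0 + 1997 × 0.000439453 V = 0.877588 V.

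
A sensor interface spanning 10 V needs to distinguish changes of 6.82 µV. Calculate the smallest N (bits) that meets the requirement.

21 bits

Number of steps required ≥ 10 V / 6.82 µV = 1466275.66.
Need 2^N ≥ 1466275.66; 2^20 = 1048576, 2^21 = 2097152.
Minimum N = 21.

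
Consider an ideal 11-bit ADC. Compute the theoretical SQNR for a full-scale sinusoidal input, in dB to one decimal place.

68.0 dB

SNR ≈ 6.02·N + 1.76 dB = 6.02·11 + 1.76 = 67.98 dB.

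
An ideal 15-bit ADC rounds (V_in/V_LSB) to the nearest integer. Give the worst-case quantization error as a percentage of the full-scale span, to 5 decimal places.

Rounding → worst-case error = ½ LSB = V_FS/2^16, so 100/65536 = 0.00152588 % of full scale.

0.00153 %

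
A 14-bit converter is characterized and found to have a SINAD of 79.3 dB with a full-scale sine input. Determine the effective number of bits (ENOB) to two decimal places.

12.88 bits

ENOB = (SINAD − 1.76) / 6.02 = (79.3 − 1.76)/6.02 = 12.880.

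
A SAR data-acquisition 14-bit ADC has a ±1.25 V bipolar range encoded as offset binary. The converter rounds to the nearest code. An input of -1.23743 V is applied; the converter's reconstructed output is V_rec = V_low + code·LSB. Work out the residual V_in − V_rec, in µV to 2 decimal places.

57.79 µV

LSB = 2.5/2^14 = 152.59 µV.
Scaled input = 82.3788 LSBs, so code = 82.
Code 82 maps back to (−1.25) + 82×0.000152588 V = -1.2374878 V.
V_in − V_rec = 5.7793e-05 V = 57.79 µV.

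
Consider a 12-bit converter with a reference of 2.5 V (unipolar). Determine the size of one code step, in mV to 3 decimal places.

0.610 mV

Full-scale span = 2.5 V.
LSB = 2.5 / 2^12 = 2.5 / 4096 = 0.000610352 V = 0.610 mV.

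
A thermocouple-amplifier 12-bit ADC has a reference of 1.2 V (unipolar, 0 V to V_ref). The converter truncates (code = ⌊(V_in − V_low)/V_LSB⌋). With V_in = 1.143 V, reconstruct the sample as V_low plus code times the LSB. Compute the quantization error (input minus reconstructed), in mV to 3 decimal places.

LSB = 1.2/2^12 = 292.97 µV.
(V_in − V_low)/LSB = (1.143 − 0)/0.000292969 = 3901.4400 → code 3901 (floor).
Code 3901 maps back to 0 + 3901×0.000292969 V = 1.1428711 V.
Error = 1.143 − 1.1428711 = 0.000128906 V = 0.129 mV.

0.129 mV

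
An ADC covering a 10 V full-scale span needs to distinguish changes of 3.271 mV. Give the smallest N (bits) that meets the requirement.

12 bits

Number of steps required ≥ 10 V / 3.271 mV = 3057.17.
Need 2^N ≥ 3057.17; 2^11 = 2048, 2^12 = 4096.
Minimum N = 12.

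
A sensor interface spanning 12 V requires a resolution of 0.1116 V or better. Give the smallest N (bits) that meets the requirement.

7 bits

Number of steps required ≥ 12 V / 0.1116 V = 107.53.
Need 2^N ≥ 107.53; 2^6 = 64, 2^7 = 128.
Minimum N = 7.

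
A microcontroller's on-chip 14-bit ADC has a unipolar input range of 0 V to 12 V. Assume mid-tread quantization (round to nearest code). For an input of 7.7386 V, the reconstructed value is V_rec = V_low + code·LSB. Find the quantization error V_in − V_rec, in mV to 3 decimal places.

-0.170 mV

Step size: 12 V ÷ 2^14 = 0.732 mV.
(V_in − V_low)/LSB = (7.7386 − 0)/0.000732422 = 10565.7685 → code 10566 (round).
Reconstructed: 7.7387695 V.
V_in − V_rec = -0.000169531 V = -0.170 mV.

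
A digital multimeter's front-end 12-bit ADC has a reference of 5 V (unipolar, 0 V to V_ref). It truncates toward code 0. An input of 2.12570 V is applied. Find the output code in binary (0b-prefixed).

Full-scale span = 5 V; LSB = 5/2^12 = 1.221 mV.
Input sits at 1741.373 steps above V_low.
Floor → code 1741.
In binary (0b-prefixed): 0b11011001101.

code 0b11011001101 (decimal 1741)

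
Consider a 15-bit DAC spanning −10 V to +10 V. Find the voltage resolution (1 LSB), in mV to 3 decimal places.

0.610 mV

Full-scale span = 20 V.
LSB = 20 / 2^15 = 20 / 32768 = 0.000610352 V = 0.610 mV.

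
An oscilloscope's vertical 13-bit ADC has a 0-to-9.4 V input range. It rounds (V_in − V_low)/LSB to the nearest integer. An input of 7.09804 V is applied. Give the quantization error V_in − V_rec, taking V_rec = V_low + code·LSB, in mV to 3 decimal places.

-0.153 mV

LSB = 9.4/2^13 = 1.147 mV.
(V_in − V_low)/LSB = (7.09804 − 0)/0.00114746 = 6185.8663 → code 6186 (round).
V_rec = 0 + 6186·0.00114746 = 7.0981934 V.
Error = 7.09804 − 7.0981934 = -0.000153359 V = -0.153 mV.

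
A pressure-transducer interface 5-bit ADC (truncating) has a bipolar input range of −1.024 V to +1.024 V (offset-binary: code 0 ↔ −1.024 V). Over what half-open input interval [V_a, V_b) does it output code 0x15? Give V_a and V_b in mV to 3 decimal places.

[320.000 mV, 384.000 mV)

LSB = 2.048/2^5 = 64.000 mV.
Code 0x15 = 21 decimal.
V_a = V_low + 21·LSB = 0.32 V; V_b = V_low + 22·LSB = 0.384 V.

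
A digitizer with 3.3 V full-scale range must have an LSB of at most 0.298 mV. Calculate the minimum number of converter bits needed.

14 bits

Number of steps required ≥ 3.3 V / 0.298 mV = 11073.83.
Need 2^N ≥ 11073.83; 2^13 = 8192, 2^14 = 16384.
Minimum N = 14.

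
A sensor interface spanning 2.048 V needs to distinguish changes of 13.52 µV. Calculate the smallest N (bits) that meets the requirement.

18 bits

Number of steps required ≥ 2.048 V / 13.52 µV = 151479.29.
Need 2^N ≥ 151479.29; 2^17 = 131072, 2^18 = 262144.
Minimum N = 18.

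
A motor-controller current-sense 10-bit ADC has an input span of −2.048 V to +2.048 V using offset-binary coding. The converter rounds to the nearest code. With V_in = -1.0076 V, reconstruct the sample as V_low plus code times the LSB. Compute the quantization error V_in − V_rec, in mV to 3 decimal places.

0.400 mV

LSB = 4.096/2^10 = 4.000 mV.
Scaled input = 260.1000 LSBs, so code = 260.
V_rec = (−2.048) + 260·0.004 = -1.008 V.
Error = -1.0076 − (−1.008) = 0.0004 V = 0.400 mV.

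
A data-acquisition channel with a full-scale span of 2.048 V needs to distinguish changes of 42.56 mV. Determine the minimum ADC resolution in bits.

6 bits

Number of steps required ≥ 2.048 V / 42.56 mV = 48.12.
Need 2^N ≥ 48.12; 2^5 = 32, 2^6 = 64.
Minimum N = 6.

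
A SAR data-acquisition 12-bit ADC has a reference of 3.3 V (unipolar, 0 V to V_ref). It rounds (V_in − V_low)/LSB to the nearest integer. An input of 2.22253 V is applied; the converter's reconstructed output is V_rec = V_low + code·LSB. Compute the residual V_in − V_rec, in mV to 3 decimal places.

-0.297 mV

One LSB is 3.3 V / 4096 = 0.806 mV.
Scaled input = 2758.6312 LSBs, so code = 2759.
V_rec = 0 + 2759·0.000805664 = 2.2228271 V.
Difference: -0.000297148 V → -0.297 mV.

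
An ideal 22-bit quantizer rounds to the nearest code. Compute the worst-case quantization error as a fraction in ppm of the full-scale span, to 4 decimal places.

0.1192 ppm

Rounding → worst-case error = ½ LSB = V_FS/2^23, so 1e+06/8388608 = 0.119209 ppm of full scale.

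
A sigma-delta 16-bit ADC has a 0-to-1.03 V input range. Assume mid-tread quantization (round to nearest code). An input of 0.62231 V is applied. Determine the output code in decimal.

With 65536 levels over 1.03 V, one step is 15.72 µV.
(V_in − V_low)/LSB = (0.62231 − 0) / 1.57166e-05 = 39595.833.
So the output code is 39596.

code 39596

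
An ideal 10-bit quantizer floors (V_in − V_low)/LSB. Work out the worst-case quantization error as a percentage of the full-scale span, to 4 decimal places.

Truncating → worst-case error = 1 LSB = V_FS/2^10, so 100/1024 = 0.0976562 % of full scale.

0.0977 %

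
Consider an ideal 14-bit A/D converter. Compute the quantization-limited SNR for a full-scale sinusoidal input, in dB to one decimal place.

86.0 dB

SNR ≈ 6.02·N + 1.76 dB = 6.02·14 + 1.76 = 86.04 dB.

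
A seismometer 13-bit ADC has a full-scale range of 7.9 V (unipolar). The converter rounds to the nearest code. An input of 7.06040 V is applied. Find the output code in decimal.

With 8192 levels over 7.9 V, one step is 0.964 mV.
Input sits at 7321.367 steps above V_low.
Round → code 7321.

code 7321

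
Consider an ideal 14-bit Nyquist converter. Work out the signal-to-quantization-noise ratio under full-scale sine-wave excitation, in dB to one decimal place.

86.0 dB

SNR ≈ 6.02·N + 1.76 dB = 6.02·14 + 1.76 = 86.04 dB.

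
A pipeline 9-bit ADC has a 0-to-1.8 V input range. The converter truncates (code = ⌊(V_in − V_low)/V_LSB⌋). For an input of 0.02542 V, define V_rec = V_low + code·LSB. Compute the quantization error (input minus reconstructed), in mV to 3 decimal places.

LSB = 1.8/2^9 = 3.516 mV.
Scaled input = 7.2306 LSBs, so code = 7.
Code 7 maps back to 0 + 7×0.00351563 V = 0.024609375 V.
Error = 0.02542 − 0.024609375 = 0.000810625 V = 0.811 mV.

0.811 mV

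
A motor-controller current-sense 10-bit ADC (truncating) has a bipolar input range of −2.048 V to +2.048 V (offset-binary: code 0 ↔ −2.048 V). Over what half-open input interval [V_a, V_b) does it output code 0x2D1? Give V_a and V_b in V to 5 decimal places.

[0.83600 V, 0.84000 V)

LSB = 4.096/2^10 = 4.000 mV.
Code 0x2D1 = 721 decimal.
V_a = V_low + 721·LSB = 0.836 V; V_b = V_low + 722·LSB = 0.84 V.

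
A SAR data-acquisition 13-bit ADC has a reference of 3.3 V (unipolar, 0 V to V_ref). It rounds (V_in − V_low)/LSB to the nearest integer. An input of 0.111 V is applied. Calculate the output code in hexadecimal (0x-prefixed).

code 0x114 (decimal 276)

LSB = 3.3 V / 8192 = 402.83 µV.
(V_in − V_low)/LSB = (0.111 − 0) / 0.000402832 = 275.549.
round(275.549) = 276.
In hexadecimal (0x-prefixed): 0x114.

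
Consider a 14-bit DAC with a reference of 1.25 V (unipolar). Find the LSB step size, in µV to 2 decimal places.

Full-scale span = 1.25 V.
LSB = 1.25 / 2^14 = 1.25 / 16384 = 7.62939e-05 V = 76.29 µV.

76.29 µV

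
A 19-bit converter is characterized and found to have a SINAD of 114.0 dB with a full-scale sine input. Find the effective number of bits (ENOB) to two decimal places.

ENOB = (SINAD − 1.76) / 6.02 = (114.0 − 1.76)/6.02 = 18.645.

18.64 bits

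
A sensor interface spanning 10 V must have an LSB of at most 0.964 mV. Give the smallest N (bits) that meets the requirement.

14 bits

Number of steps required ≥ 10 V / 0.964 mV = 10373.44.
Need 2^N ≥ 10373.44; 2^13 = 8192, 2^14 = 16384.
Minimum N = 14.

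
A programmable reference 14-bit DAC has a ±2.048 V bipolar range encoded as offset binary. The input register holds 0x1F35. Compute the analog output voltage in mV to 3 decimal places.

LSB = 4.096 V / 2^14 = 250.00 µV.
Code 0x1F35 = 7989 decimal.
V_out = (−2.048) + 7989 × 0.00025 V = -0.05075 V.
= -50.750 mV.

-50.750 mV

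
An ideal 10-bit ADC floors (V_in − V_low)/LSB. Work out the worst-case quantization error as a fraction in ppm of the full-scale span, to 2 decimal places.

976.56 ppm

Truncating → worst-case error = 1 LSB = V_FS/2^10, so 1e+06/1024 = 976.562 ppm of full scale.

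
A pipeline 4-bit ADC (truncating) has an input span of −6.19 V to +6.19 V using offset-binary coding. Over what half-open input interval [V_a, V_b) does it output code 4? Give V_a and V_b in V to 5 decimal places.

[-3.09500 V, -2.32125 V)

LSB = 12.38/2^4 = 0.7738 V.
V_a = V_low + 4·LSB = -3.095 V; V_b = V_low + 5·LSB = -2.32125 V.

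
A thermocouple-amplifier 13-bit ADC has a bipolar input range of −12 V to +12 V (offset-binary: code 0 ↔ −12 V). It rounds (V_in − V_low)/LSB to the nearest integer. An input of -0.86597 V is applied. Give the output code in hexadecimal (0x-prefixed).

With 8192 levels over 24 V, one step is 2.930 mV.
(-0.86597 − (−12)) / 0.00292969 = 3800.416 LSBs.
round(3800.416) = 3800.
In hexadecimal (0x-prefixed): 0xED8.

code 0xED8 (decimal 3800)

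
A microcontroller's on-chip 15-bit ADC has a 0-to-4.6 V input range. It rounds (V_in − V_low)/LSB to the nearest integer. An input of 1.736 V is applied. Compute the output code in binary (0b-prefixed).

code 0b11000001001110 (decimal 12366)

With 32768 levels over 4.6 V, one step is 140.38 µV.
(1.736 − 0) / 0.000140381 = 12366.358 LSBs.
Round → code 12366.
In binary (0b-prefixed): 0b11000001001110.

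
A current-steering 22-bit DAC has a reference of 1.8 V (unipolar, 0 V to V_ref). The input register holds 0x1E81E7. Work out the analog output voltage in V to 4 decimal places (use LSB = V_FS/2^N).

LSB = 1.8 V / 2^22 = 0.43 µV.
Code 0x1E81E7 = 1999335 decimal.
V_out = 0 + 1999335 × 4.29153e-07 V = 0.858021 V.

0.8580 V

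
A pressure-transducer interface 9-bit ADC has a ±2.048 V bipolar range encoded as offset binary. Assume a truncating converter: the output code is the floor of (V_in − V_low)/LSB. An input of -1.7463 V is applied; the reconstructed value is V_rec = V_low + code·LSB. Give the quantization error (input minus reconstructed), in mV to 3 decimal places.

One LSB is 4.096 V / 512 = 8.000 mV.
(-1.7463 − (−2.048))/0.008 = 37.7125; ⌊·⌋ gives code 37.
Reconstructed: -1.752 V.
Difference: 0.0057 V → 5.700 mV.

5.700 mV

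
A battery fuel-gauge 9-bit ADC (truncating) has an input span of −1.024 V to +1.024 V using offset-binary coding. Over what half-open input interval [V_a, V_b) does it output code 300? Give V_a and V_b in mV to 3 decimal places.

[176.000 mV, 180.000 mV)

LSB = 2.048/2^9 = 4.000 mV.
V_a = V_low + 300·LSB = 0.176 V; V_b = V_low + 301·LSB = 0.18 V.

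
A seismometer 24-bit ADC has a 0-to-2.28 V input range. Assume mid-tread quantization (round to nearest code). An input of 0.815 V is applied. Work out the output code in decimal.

LSB = 2.28 V / 16777216 = 0.14 µV.
Input sits at 5997118.877 steps above V_low.
round(5997118.877) = 5997119.

code 5997119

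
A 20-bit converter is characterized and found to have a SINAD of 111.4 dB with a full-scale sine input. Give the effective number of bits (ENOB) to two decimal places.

ENOB = (SINAD − 1.76) / 6.02 = (111.4 − 1.76)/6.02 = 18.213.

18.21 bits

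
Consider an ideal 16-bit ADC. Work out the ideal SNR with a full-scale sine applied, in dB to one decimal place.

98.1 dB

SNR ≈ 6.02·N + 1.76 dB = 6.02·16 + 1.76 = 98.08 dB.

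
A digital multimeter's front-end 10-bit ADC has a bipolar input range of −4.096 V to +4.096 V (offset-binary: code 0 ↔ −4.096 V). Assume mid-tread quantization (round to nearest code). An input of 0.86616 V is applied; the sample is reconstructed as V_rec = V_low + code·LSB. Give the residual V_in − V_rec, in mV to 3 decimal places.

2.160 mV

One LSB is 8.192 V / 1024 = 8.000 mV.
(V_in − V_low)/LSB = (0.86616 − (−4.096))/0.008 = 620.2700 → code 620 (round).
Reconstructed: 0.864 V.
V_in − V_rec = 0.00216 V = 2.160 mV.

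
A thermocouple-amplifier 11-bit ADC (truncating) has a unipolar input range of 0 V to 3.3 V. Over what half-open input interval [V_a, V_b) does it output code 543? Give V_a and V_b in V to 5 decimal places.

LSB = 3.3/2^11 = 1.611 mV.
V_a = V_low + 543·LSB = 0.874951 V; V_b = V_low + 544·LSB = 0.876563 V.

[0.87495 V, 0.87656 V)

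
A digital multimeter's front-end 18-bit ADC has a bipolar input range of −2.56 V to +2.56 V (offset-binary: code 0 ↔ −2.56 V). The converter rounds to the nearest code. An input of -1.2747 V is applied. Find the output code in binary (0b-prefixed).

code 0b10000000100001111 (decimal 65807)

LSB = 5.12 V / 262144 = 19.53 µV.
(-1.2747 − (−2.56)) / 1.95313e-05 = 65807.360 LSBs.
Round → code 65807.
In binary (0b-prefixed): 0b10000000100001111.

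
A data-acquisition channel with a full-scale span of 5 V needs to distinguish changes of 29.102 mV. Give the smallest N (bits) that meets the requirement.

8 bits

Number of steps required ≥ 5 V / 29.102 mV = 171.81.
Need 2^N ≥ 171.81; 2^7 = 128, 2^8 = 256.
Minimum N = 8.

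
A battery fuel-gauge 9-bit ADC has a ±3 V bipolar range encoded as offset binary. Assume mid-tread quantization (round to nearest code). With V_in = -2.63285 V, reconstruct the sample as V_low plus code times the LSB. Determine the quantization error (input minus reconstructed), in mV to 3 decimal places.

3.869 mV

One LSB is 6 V / 512 = 11.719 mV.
Scaled input = 31.3301 LSBs, so code = 31.
Code 31 maps back to (−3) + 31×0.0117188 V = -2.6367188 V.
Difference: 0.00386875 V → 3.869 mV.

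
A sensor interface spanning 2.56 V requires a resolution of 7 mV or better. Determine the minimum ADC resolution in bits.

9 bits

Number of steps required ≥ 2.56 V / 7 mV = 365.71.
Need 2^N ≥ 365.71; 2^8 = 256, 2^9 = 512.
Minimum N = 9.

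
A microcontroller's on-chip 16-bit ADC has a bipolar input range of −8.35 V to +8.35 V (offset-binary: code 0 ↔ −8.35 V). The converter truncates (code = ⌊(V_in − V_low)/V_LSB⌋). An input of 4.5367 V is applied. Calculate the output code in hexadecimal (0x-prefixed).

LSB = 16.7 V / 65536 = 254.82 µV.
Input sits at 50571.423 steps above V_low.
⌊·⌋(50571.423) = 50571.
In hexadecimal (0x-prefixed): 0xC58B.

code 0xC58B (decimal 50571)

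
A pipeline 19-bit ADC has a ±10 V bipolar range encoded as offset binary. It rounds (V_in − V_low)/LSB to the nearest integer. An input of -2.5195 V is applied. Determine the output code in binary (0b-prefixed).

Full-scale span = 20 V; LSB = 20/2^19 = 38.15 µV.
Input sits at 196096.819 steps above V_low.
Round → code 196097.
In binary (0b-prefixed): 0b101111111000000001.

code 0b101111111000000001 (decimal 196097)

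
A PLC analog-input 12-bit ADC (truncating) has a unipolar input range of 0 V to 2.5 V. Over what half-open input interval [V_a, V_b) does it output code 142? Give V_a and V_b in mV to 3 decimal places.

LSB = 2.5/2^12 = 0.610 mV.
V_a = V_low + 142·LSB = 0.0866699 V; V_b = V_low + 143·LSB = 0.0872803 V.

[86.670 mV, 87.280 mV)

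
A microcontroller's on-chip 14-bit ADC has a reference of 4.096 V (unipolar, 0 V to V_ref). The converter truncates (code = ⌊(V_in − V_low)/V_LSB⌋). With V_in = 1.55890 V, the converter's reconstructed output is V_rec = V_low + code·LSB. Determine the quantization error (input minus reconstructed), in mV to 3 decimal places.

0.150 mV

LSB = 4.096/2^14 = 250.00 µV.
Scaled input = 6235.6000 LSBs, so code = 6235.
V_rec = 0 + 6235·0.00025 = 1.55875 V.
Difference: 0.00015 V → 0.150 mV.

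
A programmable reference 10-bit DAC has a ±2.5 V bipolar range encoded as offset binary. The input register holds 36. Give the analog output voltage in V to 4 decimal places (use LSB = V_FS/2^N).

LSB = 5 V / 2^10 = 4.883 mV.
V_out = (−2.5) + 36 × 0.00488281 V = -2.32422 V.

-2.3242 V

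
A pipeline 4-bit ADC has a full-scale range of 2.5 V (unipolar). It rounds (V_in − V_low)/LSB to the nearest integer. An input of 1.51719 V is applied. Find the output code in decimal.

code 10

Full-scale span = 2.5 V; LSB = 2.5/2^4 = 156.250 mV.
Input sits at 9.710 steps above V_low.
So the output code is 10.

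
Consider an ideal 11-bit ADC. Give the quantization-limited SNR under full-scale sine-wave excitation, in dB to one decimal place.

68.0 dB

SNR ≈ 6.02·N + 1.76 dB = 6.02·11 + 1.76 = 67.98 dB.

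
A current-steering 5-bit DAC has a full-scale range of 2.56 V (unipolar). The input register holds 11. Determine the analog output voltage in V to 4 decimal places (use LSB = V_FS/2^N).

LSB = 2.56 V / 2^5 = 80.000 mV.
V_out = 0 + 11 × 0.08 V = 0.88 V.

0.8800 V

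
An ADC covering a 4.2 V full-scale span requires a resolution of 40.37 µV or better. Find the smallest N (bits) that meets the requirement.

Number of steps required ≥ 4.2 V / 40.37 µV = 104037.65.
Need 2^N ≥ 104037.65; 2^16 = 65536, 2^17 = 131072.
Minimum N = 17.

17 bits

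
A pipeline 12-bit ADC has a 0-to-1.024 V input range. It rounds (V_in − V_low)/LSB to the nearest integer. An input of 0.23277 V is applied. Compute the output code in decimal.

code 931

With 4096 levels over 1.024 V, one step is 250.00 µV.
(V_in − V_low)/LSB = (0.23277 − 0) / 0.00025 = 931.080.
Round → code 931.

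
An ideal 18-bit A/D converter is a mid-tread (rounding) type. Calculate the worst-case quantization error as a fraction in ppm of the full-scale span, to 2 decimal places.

1.91 ppm

Rounding → worst-case error = ½ LSB = V_FS/2^19, so 1e+06/524288 = 1.90735 ppm of full scale.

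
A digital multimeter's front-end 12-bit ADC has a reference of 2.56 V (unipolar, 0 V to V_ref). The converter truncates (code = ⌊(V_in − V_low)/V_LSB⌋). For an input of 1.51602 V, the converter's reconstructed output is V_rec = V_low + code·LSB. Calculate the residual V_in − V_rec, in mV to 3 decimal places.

One LSB is 2.56 V / 4096 = 0.625 mV.
(1.51602 − 0)/0.000625 = 2425.6320; ⌊·⌋ gives code 2425.
V_rec = 0 + 2425·0.000625 = 1.515625 V.
V_in − V_rec = 0.000395 V = 0.395 mV.

0.395 mV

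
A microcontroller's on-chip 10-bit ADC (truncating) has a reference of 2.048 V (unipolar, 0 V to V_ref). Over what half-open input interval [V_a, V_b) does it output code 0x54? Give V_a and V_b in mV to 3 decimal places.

LSB = 2.048/2^10 = 2.000 mV.
Code 0x54 = 84 decimal.
V_a = V_low + 84·LSB = 0.168 V; V_b = V_low + 85·LSB = 0.17 V.

[168.000 mV, 170.000 mV)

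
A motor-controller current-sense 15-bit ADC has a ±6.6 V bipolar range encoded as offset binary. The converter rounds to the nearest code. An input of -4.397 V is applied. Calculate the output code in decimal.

code 5469

With 32768 levels over 13.2 V, one step is 402.83 µV.
Input sits at 5468.781 steps above V_low.
round(5468.781) = 5469.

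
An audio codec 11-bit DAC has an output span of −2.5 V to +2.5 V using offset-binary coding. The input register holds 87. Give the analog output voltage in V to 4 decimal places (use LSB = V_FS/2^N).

-2.2876 V

LSB = 5 V / 2^11 = 2.441 mV.
V_out = (−2.5) + 87 × 0.00244141 V = -2.2876 V.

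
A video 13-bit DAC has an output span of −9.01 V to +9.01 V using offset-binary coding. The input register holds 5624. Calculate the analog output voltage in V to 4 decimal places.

3.3612 V

LSB = 18.02 V / 2^13 = 2.200 mV.
V_out = (−9.01) + 5624 × 0.00219971 V = 3.36115 V.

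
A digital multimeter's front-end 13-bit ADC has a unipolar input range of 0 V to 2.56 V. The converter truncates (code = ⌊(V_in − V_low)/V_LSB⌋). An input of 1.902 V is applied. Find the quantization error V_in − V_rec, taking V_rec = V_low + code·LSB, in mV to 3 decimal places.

0.125 mV

Step size: 2.56 V ÷ 2^13 = 312.50 µV.
Scaled input = 6086.4000 LSBs, so code = 6086.
Reconstructed: 1.901875 V.
Error = 1.902 − 1.901875 = 0.000125 V = 0.125 mV.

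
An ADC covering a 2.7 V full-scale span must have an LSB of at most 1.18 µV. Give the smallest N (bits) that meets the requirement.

22 bits

Number of steps required ≥ 2.7 V / 1.18 µV = 2288135.59.
Need 2^N ≥ 2288135.59; 2^21 = 2097152, 2^22 = 4194304.
Minimum N = 22.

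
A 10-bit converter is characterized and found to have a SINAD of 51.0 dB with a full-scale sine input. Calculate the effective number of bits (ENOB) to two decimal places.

ENOB = (SINAD − 1.76) / 6.02 = (51.0 − 1.76)/6.02 = 8.179.

8.18 bits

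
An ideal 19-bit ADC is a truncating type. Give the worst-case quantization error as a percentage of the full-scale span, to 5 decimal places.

0.00019 %

Truncating → worst-case error = 1 LSB = V_FS/2^19, so 100/524288 = 0.000190735 % of full scale.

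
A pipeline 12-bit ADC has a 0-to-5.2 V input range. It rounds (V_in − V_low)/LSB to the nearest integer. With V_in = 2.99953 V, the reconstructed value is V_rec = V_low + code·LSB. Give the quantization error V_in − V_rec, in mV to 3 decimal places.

-0.372 mV

One LSB is 5.2 V / 4096 = 1.270 mV.
Scaled input = 2362.7067 LSBs, so code = 2363.
V_rec = 0 + 2363·0.00126953 = 2.9999023 V.
Difference: -0.000372344 V → -0.372 mV.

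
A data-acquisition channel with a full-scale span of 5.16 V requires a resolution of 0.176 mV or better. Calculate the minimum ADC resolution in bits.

Number of steps required ≥ 5.16 V / 0.176 mV = 29318.18.
Need 2^N ≥ 29318.18; 2^14 = 16384, 2^15 = 32768.
Minimum N = 15.

15 bits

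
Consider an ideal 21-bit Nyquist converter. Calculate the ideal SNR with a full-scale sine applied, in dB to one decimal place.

128.2 dB

SNR ≈ 6.02·N + 1.76 dB = 6.02·21 + 1.76 = 128.18 dB.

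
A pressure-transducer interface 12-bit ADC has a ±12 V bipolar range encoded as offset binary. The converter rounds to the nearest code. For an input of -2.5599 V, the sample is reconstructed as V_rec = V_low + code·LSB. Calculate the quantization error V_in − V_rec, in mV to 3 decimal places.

0.647 mV

One LSB is 24 V / 4096 = 5.859 mV.
(-2.5599 − (−12))/0.00585938 = 1611.1104; round gives code 1611.
V_rec = (−12) + 1611·0.00585938 = -2.5605469 V.
V_in − V_rec = 0.000646875 V = 0.647 mV.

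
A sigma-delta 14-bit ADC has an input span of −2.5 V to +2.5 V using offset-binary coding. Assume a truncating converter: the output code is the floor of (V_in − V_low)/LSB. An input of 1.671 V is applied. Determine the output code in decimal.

code 13667

With 16384 levels over 5 V, one step is 305.18 µV.
Input sits at 13667.533 steps above V_low.
Floor → code 13667.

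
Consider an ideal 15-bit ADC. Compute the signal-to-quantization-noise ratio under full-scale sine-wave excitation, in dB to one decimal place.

SNR ≈ 6.02·N + 1.76 dB = 6.02·15 + 1.76 = 92.06 dB.

92.1 dB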